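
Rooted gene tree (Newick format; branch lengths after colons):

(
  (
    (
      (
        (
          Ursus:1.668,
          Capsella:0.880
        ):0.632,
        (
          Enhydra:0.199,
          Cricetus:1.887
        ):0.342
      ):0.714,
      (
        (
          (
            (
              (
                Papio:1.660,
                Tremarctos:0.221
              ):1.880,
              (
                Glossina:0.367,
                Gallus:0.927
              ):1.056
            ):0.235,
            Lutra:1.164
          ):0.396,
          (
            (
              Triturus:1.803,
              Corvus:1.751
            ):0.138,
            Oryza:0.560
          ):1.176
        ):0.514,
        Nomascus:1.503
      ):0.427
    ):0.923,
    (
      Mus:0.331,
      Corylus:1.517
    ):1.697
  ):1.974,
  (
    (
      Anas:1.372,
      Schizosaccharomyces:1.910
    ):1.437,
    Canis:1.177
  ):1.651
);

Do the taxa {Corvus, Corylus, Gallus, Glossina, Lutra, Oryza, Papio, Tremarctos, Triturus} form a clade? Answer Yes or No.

The MRCA of the listed taxa subtends ((((Ursus,Capsella),(Enhydra,Cricetus)),(((((Papio,Tremarctos),(Glossina,Gallus)),Lutra),((Triturus,Corvus),Oryza)),Nomascus)),(Mus,Corylus)).
That clade also contains Capsella, Cricetus, Enhydra, Mus, Nomascus, Ursus, which are not in the proposed group, so the group is not monophyletic.

No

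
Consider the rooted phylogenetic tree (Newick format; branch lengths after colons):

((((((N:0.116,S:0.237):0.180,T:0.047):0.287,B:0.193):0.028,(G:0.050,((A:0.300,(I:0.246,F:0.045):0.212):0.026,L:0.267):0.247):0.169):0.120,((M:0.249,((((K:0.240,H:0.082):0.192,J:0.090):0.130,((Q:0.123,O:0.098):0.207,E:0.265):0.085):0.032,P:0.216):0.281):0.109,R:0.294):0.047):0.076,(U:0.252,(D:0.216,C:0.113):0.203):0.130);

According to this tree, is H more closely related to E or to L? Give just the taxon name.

E

The MRCA of H and E subtends (((K,H),J),((Q,O),E)) (6 taxa).
The MRCA of H and L subtends (((((N,S),T),B),(G,((A,(I,F)),L))),((M,((((K,H),J),((Q,O),E)),P)),R)) (18 taxa).
The first is nested inside the second, so H shares a more recent common ancestor with E.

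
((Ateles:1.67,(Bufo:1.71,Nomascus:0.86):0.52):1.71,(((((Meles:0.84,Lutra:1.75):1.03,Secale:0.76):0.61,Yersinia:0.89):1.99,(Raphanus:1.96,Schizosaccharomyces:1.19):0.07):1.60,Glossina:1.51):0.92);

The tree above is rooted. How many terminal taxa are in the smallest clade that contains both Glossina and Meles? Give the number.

7

The MRCA of Glossina and Meles is the node subtending (((((Meles,Lutra),Secale),Yersinia),(Raphanus,Schizosaccharomyces)),Glossina).
That clade contains 7 terminal taxa: Glossina, Lutra, Meles, Raphanus, Schizosaccharomyces, Secale, Yersinia.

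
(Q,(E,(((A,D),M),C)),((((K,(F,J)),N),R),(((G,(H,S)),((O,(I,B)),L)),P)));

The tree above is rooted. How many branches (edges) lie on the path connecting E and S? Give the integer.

8

The MRCA of E and S is the root of the tree.
From E up to that node: 2 branches. From S up to the same node: 6 branches. Total: 2 + 6 = 8.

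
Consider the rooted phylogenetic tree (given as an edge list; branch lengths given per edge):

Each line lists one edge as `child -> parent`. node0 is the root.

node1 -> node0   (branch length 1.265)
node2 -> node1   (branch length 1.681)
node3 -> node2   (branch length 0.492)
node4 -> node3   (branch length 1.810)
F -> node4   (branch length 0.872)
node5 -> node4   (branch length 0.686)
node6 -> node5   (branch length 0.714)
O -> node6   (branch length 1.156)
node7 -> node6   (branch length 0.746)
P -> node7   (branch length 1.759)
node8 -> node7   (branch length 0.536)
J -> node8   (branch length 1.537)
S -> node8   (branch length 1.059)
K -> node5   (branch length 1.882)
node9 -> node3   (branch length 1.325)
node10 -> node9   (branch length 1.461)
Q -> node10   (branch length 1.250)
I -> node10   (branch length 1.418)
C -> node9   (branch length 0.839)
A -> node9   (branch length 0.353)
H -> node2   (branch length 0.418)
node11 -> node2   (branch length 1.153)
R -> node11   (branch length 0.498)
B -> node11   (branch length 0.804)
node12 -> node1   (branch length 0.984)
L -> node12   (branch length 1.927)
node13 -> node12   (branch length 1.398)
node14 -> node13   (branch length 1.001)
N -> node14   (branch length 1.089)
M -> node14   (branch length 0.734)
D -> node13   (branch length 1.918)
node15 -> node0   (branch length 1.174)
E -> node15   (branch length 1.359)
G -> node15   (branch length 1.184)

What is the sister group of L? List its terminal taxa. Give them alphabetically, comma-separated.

L attaches to the tree at the node subtending (L,((N,M),D)).
The other lineage descending from that same node — the sister group — is ((N,M),D); its 3 tips in alphabetical order are the answer.

D, M, N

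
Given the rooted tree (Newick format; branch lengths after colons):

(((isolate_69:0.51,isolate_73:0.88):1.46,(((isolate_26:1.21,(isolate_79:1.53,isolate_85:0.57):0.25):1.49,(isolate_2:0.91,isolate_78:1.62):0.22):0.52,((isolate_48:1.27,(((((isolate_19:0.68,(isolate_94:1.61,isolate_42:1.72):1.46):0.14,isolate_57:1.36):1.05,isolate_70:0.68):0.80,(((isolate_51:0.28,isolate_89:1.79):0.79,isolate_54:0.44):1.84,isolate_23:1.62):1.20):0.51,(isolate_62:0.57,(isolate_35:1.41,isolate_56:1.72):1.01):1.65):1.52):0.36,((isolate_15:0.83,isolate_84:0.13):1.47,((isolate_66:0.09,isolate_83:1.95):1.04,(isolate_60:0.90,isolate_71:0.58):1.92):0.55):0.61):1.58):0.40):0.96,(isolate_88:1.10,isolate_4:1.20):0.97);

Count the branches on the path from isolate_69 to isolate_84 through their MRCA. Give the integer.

7

The MRCA of isolate_69 and isolate_84 is the node subtending ((isolate_69,isolate_73),(((isolate_26,(isolate_79,isolate_85)),(isolate_2,isolate_78)),((isolate_48,(((((isolate_19,(isolate_94,isolate_42)),isolate_57),isolate_70),(((isolate_51,isolate_89),isolate_54),isolate_23)),(isolate_62,(isolate_35,isolate_56)))),((isolate_15,isolate_84),((isolate_66,isolate_83),(isolate_60,isolate_71)))))).
From isolate_69 up to that node: 2 branches. From isolate_84 up to the same node: 5 branches. Total: 2 + 5 = 7.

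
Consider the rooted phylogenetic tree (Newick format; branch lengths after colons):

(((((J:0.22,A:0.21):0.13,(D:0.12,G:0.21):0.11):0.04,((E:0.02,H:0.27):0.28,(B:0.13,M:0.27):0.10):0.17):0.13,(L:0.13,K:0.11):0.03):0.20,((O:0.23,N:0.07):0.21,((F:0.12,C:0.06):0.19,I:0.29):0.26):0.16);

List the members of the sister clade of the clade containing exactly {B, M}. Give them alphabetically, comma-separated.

E, H

The clade containing exactly {B, M} attaches to the tree at the node subtending ((E,H),(B,M)).
The other lineage descending from that same node — the sister group — is (E,H); its 2 tips in alphabetical order are the answer.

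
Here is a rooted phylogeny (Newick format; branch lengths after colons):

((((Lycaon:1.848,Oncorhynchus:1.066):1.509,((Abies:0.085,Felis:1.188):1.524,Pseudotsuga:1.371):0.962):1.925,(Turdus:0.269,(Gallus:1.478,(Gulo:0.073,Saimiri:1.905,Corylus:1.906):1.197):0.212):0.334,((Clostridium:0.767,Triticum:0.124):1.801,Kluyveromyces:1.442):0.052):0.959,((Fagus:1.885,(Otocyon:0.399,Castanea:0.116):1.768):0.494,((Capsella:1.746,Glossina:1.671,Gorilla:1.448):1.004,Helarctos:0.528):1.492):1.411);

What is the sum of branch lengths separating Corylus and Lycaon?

8.931

The path runs Corylus → … → MRCA → … → Lycaon; the MRCA is the node subtending (((Lycaon,Oncorhynchus),((Abies,Felis),Pseudotsuga)),(Turdus,(Gallus,(Gulo,Saimiri,Corylus))),((Clostridium,Triticum),Kluyveromyces)).
Branch lengths along that path: 1.906 + 1.197 + 0.212 + 0.334 + 1.925 + 1.509 + 1.848 = 8.931.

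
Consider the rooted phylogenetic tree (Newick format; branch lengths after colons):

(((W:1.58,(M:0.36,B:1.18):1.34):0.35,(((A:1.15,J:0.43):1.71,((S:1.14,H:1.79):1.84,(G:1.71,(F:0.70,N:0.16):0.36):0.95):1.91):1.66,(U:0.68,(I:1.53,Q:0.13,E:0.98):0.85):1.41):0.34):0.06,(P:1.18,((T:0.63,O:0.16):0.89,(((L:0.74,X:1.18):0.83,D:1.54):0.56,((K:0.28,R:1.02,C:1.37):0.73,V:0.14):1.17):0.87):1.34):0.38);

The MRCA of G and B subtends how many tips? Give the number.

The MRCA of G and B is the node subtending ((W,(M,B)),(((A,J),((S,H),(G,(F,N)))),(U,(I,Q,E)))).
That clade contains 14 terminal taxa: A, B, E, F, G, H, I, J, M, N, Q, S, U, W.

14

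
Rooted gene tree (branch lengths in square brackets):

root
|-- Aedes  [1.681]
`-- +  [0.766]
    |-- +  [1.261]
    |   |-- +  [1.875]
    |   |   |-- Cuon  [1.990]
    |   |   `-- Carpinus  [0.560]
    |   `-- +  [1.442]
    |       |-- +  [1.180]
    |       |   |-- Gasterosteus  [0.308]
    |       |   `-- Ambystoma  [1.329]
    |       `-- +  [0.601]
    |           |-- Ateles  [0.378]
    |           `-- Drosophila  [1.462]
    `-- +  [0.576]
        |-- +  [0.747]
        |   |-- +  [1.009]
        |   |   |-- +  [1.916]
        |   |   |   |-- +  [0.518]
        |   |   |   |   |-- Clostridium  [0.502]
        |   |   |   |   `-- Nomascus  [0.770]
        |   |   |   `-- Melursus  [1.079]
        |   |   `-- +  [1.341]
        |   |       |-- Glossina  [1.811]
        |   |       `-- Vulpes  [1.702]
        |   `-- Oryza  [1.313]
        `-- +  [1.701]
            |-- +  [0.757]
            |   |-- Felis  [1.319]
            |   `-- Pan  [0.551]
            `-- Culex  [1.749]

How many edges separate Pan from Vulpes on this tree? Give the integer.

The MRCA of Pan and Vulpes is the node subtending (((((Clostridium,Nomascus),Melursus),(Glossina,Vulpes)),Oryza),((Felis,Pan),Culex)).
From Pan up to that node: 3 branches. From Vulpes up to the same node: 4 branches. Total: 3 + 4 = 7.

7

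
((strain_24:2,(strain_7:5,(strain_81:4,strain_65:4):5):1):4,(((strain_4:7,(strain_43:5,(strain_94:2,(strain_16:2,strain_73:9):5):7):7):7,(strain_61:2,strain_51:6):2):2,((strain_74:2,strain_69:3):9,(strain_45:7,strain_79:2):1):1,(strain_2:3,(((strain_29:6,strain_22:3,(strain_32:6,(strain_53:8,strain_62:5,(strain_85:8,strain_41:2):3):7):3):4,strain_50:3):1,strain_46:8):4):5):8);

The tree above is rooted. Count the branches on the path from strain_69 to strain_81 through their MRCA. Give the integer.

The MRCA of strain_69 and strain_81 is the root of the tree.
From strain_69 up to that node: 4 branches. From strain_81 up to the same node: 4 branches. Total: 4 + 4 = 8.

8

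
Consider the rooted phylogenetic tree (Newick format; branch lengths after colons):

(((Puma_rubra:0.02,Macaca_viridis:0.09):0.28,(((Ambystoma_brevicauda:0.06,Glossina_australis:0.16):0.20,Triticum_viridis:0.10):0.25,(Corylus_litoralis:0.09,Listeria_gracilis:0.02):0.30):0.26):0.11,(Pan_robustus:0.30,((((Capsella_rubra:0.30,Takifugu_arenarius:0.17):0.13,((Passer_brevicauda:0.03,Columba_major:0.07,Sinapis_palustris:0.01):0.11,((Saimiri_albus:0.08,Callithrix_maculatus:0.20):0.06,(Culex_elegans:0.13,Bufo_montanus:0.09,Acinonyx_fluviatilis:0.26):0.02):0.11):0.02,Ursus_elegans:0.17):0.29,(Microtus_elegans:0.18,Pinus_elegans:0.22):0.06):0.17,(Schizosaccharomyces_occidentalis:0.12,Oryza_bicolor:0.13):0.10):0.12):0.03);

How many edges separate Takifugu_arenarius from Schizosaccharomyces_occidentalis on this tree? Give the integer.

6

The MRCA of Takifugu_arenarius and Schizosaccharomyces_occidentalis is the node subtending ((((Capsella_rubra,Takifugu_arenarius),((Passer_brevicauda,Columba_major,Sinapis_palustris),((Saimiri_albus,Callithrix_maculatus),(Culex_elegans,Bufo_montanus,Acinonyx_fluviatilis))),Ursus_elegans),(Microtus_elegans,Pinus_elegans)),(Schizosaccharomyces_occidentalis,Oryza_bicolor)).
From Takifugu_arenarius up to that node: 4 branches. From Schizosaccharomyces_occidentalis up to the same node: 2 branches. Total: 4 + 2 = 6.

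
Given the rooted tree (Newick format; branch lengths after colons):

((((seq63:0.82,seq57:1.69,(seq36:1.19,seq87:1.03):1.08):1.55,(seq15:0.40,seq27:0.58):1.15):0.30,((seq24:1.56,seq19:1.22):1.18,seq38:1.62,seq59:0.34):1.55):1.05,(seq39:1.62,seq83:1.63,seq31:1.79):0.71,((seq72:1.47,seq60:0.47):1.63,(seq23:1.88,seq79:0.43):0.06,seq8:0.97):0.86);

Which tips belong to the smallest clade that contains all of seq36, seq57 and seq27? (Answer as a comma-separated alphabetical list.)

seq15, seq27, seq36, seq57, seq63, seq87

Tracing seq36: it sits inside (seq36,seq87).
Tracing seq57: it sits inside (seq63,seq57,(seq36,seq87)).
Tracing seq27: it sits inside (seq15,seq27).
The smallest clade enclosing all 3 is ((seq63,seq57,(seq36,seq87)),(seq15,seq27)); the answer is its 6 terminal taxa in alphabetical order.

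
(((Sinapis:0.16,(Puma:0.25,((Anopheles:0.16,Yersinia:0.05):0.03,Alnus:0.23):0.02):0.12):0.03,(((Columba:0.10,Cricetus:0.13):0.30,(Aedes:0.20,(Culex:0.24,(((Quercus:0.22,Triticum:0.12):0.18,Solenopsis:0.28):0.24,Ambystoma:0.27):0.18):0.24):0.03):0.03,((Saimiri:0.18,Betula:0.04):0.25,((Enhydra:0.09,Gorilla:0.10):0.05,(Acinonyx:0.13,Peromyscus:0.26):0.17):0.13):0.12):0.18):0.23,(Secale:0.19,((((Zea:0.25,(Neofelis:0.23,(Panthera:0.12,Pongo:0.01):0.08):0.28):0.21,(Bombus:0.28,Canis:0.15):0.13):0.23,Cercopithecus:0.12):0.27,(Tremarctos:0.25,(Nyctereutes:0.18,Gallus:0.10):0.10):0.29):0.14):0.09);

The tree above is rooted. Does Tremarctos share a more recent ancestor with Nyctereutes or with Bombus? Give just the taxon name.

Nyctereutes

The MRCA of Tremarctos and Nyctereutes subtends (Tremarctos,(Nyctereutes,Gallus)) (3 taxa).
The MRCA of Tremarctos and Bombus subtends ((((Zea,(Neofelis,(Panthera,Pongo))),(Bombus,Canis)),Cercopithecus),(Tremarctos,(Nyctereutes,Gallus))) (10 taxa).
The first is nested inside the second, so Tremarctos shares a more recent common ancestor with Nyctereutes.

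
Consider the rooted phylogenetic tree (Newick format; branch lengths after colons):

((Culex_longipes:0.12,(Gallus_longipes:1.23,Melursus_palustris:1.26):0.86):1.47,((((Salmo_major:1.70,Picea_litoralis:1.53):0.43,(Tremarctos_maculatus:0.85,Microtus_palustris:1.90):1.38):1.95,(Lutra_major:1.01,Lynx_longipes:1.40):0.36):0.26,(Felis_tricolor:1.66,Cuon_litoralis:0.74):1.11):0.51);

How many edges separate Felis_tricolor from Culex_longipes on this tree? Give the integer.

5

The MRCA of Felis_tricolor and Culex_longipes is the root of the tree.
From Felis_tricolor up to that node: 3 branches. From Culex_longipes up to the same node: 2 branches. Total: 3 + 2 = 5.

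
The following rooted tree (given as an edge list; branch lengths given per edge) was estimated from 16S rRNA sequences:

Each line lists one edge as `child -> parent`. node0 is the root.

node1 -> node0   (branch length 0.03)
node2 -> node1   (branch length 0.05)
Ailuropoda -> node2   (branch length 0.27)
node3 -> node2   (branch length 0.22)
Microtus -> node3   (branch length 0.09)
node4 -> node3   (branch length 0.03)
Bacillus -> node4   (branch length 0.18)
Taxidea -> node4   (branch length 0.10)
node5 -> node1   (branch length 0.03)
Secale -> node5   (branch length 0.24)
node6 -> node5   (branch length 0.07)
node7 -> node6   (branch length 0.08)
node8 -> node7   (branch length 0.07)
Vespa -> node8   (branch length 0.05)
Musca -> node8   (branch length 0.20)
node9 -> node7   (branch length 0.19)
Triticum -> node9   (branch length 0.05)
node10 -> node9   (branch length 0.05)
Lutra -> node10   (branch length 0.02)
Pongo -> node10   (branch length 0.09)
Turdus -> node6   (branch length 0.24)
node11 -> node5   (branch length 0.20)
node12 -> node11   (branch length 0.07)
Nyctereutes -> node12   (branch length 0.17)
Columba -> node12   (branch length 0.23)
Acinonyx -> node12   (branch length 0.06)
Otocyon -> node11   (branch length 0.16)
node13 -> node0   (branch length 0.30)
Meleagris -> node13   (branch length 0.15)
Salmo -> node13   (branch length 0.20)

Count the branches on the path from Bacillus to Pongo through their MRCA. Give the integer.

10

The MRCA of Bacillus and Pongo is the node subtending ((Ailuropoda,(Microtus,(Bacillus,Taxidea))),(Secale,(((Vespa,Musca),(Triticum,(Lutra,Pongo))),Turdus),((Nyctereutes,Columba,Acinonyx),Otocyon))).
From Bacillus up to that node: 4 branches. From Pongo up to the same node: 6 branches. Total: 4 + 6 = 10.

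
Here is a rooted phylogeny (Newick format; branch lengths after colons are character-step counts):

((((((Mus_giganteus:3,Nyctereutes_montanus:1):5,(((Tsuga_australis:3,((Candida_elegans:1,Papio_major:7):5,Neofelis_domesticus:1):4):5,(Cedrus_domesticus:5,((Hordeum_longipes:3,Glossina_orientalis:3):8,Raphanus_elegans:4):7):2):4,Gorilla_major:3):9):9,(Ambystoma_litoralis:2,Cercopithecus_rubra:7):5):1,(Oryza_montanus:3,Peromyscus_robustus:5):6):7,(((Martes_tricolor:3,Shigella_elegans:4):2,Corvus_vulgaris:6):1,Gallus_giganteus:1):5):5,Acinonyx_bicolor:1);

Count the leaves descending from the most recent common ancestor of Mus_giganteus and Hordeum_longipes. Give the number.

11

The MRCA of Mus_giganteus and Hordeum_longipes is the node subtending ((Mus_giganteus,Nyctereutes_montanus),(((Tsuga_australis,((Candida_elegans,Papio_major),Neofelis_domesticus)),(Cedrus_domesticus,((Hordeum_longipes,Glossina_orientalis),Raphanus_elegans))),Gorilla_major)).
That clade contains 11 terminal taxa: Candida_elegans, Cedrus_domesticus, Glossina_orientalis, Gorilla_major, Hordeum_longipes, Mus_giganteus, Neofelis_domesticus, Nyctereutes_montanus, Papio_major, Raphanus_elegans, Tsuga_australis.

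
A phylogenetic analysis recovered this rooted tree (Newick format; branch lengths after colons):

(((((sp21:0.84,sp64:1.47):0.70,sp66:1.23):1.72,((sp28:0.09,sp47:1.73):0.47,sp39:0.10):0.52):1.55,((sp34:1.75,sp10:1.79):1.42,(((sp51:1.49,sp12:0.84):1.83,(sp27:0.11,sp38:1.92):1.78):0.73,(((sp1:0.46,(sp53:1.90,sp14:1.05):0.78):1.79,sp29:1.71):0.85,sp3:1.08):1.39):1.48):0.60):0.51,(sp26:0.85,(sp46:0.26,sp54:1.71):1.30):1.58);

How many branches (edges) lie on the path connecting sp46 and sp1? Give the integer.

10

The MRCA of sp46 and sp1 is the root of the tree.
From sp46 up to that node: 3 branches. From sp1 up to the same node: 7 branches. Total: 3 + 7 = 10.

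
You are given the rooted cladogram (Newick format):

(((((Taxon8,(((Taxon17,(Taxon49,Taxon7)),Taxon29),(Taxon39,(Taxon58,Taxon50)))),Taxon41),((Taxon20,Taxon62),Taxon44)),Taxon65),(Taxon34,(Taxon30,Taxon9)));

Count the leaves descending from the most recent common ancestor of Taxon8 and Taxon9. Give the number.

16

The MRCA of Taxon8 and Taxon9 is the root, so the clade is the entire tree.
That clade contains 16 terminal taxa: Taxon17, Taxon20, Taxon29, Taxon30, Taxon34, Taxon39, Taxon41, Taxon44, Taxon49, Taxon50, Taxon58, Taxon62, Taxon65, Taxon7, Taxon8, Taxon9.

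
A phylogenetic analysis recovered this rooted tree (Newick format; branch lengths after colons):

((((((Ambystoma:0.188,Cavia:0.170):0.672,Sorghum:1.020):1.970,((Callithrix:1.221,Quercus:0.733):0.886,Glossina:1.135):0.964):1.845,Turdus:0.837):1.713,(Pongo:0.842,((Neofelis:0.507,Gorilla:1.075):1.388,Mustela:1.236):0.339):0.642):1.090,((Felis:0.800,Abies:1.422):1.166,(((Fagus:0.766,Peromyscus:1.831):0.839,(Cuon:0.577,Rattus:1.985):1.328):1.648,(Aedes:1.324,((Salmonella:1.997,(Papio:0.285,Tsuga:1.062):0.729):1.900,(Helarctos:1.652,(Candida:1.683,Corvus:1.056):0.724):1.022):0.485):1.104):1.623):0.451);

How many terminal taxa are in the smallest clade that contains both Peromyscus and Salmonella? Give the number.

11

The MRCA of Peromyscus and Salmonella is the node subtending (((Fagus,Peromyscus),(Cuon,Rattus)),(Aedes,((Salmonella,(Papio,Tsuga)),(Helarctos,(Candida,Corvus))))).
That clade contains 11 terminal taxa: Aedes, Candida, Corvus, Cuon, Fagus, Helarctos, Papio, Peromyscus, Rattus, Salmonella, Tsuga.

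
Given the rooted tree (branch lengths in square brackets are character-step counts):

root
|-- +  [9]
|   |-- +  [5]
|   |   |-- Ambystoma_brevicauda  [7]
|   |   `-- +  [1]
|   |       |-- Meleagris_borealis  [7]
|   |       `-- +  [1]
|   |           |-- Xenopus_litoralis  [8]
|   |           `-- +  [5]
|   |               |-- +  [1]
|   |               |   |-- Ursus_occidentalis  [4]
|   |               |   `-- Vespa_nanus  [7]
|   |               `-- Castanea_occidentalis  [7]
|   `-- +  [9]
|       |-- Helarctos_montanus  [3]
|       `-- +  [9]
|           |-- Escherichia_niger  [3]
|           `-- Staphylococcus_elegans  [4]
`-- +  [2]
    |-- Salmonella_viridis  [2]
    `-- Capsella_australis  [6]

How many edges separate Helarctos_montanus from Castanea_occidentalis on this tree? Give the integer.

The MRCA of Helarctos_montanus and Castanea_occidentalis is the node subtending ((Ambystoma_brevicauda,(Meleagris_borealis,(Xenopus_litoralis,((Ursus_occidentalis,Vespa_nanus),Castanea_occidentalis)))),(Helarctos_montanus,(Escherichia_niger,Staphylococcus_elegans))).
From Helarctos_montanus up to that node: 2 branches. From Castanea_occidentalis up to the same node: 5 branches. Total: 2 + 5 = 7.

7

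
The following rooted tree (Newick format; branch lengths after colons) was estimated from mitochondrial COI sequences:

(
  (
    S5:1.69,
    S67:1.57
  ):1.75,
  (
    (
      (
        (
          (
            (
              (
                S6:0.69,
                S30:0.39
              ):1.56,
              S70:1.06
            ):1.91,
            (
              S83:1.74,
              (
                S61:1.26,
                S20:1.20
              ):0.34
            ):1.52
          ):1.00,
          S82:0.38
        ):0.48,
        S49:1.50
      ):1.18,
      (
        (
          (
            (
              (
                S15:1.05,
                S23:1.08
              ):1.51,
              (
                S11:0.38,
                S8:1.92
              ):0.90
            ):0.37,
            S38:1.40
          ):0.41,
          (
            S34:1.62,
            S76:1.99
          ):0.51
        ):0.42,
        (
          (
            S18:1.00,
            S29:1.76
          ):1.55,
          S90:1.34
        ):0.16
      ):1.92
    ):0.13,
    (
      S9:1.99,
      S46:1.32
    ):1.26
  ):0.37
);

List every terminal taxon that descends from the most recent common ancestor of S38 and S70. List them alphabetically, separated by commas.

S11, S15, S18, S20, S23, S29, S30, S34, S38, S49, S6, S61, S70, S76, S8, S82, S83, S90

Tracing S38: it sits inside (((S15,S23),(S11,S8)),S38).
Tracing S70: it sits inside ((S6,S30),S70).
The smallest clade enclosing both is ((((((S6,S30),S70),(S83,(S61,S20))),S82),S49),(((((S15,S23),(S11,S8)),S38),(S34,S76)),((S18,S29),S90))); the answer is its 18 terminal taxa in alphabetical order.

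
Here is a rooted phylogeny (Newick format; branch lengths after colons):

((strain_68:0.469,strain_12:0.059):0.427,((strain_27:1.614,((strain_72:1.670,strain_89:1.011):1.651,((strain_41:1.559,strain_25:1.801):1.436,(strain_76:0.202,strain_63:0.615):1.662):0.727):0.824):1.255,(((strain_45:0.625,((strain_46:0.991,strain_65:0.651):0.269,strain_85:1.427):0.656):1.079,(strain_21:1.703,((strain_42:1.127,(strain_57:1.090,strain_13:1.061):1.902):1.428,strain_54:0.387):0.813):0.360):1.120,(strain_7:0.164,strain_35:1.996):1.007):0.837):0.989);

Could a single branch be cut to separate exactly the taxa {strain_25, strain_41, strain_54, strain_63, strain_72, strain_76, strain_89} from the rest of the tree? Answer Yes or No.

The MRCA of the listed taxa subtends ((strain_27,((strain_72,strain_89),((strain_41,strain_25),(strain_76,strain_63)))),(((strain_45,((strain_46,strain_65),strain_85)),(strain_21,((strain_42,(strain_57,strain_13)),strain_54))),(strain_7,strain_35))).
That clade also contains strain_13, strain_21, strain_27, strain_35, strain_42, strain_45, strain_46, strain_57, strain_65, strain_7, strain_85, which are not in the proposed group, so the group is not monophyletic.

No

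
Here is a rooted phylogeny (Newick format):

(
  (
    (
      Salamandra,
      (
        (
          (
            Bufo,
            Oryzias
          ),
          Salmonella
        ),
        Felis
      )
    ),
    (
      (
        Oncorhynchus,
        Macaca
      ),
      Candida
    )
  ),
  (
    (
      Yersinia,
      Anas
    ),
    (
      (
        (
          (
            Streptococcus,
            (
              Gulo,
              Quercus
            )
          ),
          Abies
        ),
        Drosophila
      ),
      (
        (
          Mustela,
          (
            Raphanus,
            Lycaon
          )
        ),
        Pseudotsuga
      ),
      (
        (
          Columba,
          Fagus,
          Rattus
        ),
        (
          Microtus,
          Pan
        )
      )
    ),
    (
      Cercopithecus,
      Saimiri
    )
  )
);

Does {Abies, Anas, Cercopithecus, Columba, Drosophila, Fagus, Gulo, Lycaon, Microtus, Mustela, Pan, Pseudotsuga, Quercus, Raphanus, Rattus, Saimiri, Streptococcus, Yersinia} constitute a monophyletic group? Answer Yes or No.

Yes

The most recent common ancestor of these taxa subtends ((Yersinia,Anas),((((Streptococcus,(Gulo,Quercus)),Abies),Drosophila),((Mustela,(Raphanus,Lycaon)),Pseudotsuga),((Columba,Fagus,Rattus),(Microtus,Pan))),(Cercopithecus,Saimiri)).
That clade has exactly 18 tips — every listed taxon and nothing else — so the group is monophyletic.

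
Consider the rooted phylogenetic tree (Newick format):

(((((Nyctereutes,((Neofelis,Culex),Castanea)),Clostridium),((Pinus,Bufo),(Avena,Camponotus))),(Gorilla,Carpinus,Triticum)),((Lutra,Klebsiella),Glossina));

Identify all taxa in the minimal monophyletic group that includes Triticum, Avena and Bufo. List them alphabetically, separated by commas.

Avena, Bufo, Camponotus, Carpinus, Castanea, Clostridium, Culex, Gorilla, Neofelis, Nyctereutes, Pinus, Triticum

Tracing Triticum: it sits inside (Gorilla,Carpinus,Triticum).
Tracing Avena: it sits inside (Avena,Camponotus).
Tracing Bufo: it sits inside (Pinus,Bufo).
The smallest clade enclosing all 3 is ((((Nyctereutes,((Neofelis,Culex),Castanea)),Clostridium),((Pinus,Bufo),(Avena,Camponotus))),(Gorilla,Carpinus,Triticum)); the answer is its 12 terminal taxa in alphabetical order.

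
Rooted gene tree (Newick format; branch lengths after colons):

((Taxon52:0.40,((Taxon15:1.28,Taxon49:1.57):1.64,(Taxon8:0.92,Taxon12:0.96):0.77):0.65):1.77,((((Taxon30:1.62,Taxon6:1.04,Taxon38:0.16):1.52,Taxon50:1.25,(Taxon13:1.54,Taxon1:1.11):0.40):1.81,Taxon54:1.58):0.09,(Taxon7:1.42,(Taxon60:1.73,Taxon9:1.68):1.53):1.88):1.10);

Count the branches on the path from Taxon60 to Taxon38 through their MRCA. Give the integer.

The MRCA of Taxon60 and Taxon38 is the node subtending ((((Taxon30,Taxon6,Taxon38),Taxon50,(Taxon13,Taxon1)),Taxon54),(Taxon7,(Taxon60,Taxon9))).
From Taxon60 up to that node: 3 branches. From Taxon38 up to the same node: 4 branches. Total: 3 + 4 = 7.

7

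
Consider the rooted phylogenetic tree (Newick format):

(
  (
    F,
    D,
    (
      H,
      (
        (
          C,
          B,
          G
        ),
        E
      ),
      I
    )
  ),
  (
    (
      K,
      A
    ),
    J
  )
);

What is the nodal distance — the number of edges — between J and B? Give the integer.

The MRCA of J and B is the root of the tree.
From J up to that node: 2 branches. From B up to the same node: 5 branches. Total: 2 + 5 = 7.

7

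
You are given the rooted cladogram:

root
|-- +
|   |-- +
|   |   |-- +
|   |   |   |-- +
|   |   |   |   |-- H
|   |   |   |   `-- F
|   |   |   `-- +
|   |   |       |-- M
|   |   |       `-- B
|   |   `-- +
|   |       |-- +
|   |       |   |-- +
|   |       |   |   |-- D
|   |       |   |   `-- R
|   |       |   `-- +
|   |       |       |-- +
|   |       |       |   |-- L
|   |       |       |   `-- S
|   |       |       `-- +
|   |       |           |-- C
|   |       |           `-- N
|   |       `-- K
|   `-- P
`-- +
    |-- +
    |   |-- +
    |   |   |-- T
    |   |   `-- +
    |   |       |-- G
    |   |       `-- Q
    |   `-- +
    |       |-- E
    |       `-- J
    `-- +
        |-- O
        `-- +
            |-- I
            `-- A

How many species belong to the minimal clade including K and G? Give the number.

The MRCA of K and G is the root, so the clade is the entire tree.
That clade contains 20 terminal taxa: A, B, C, D, E, F, G, H, I, J, K, L, M, N, O, P, Q, R, S, T.

20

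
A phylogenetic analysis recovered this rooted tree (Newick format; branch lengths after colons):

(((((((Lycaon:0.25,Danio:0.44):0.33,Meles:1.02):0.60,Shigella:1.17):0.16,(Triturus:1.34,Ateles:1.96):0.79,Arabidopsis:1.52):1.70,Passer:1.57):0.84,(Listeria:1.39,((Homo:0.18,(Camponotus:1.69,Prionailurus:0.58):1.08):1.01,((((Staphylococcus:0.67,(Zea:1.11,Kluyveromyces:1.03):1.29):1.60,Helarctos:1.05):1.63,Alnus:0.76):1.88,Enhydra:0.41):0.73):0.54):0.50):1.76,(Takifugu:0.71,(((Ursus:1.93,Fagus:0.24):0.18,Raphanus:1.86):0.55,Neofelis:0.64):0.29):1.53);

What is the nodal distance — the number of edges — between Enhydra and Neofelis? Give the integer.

The MRCA of Enhydra and Neofelis is the root of the tree.
From Enhydra up to that node: 5 branches. From Neofelis up to the same node: 3 branches. Total: 5 + 3 = 8.

8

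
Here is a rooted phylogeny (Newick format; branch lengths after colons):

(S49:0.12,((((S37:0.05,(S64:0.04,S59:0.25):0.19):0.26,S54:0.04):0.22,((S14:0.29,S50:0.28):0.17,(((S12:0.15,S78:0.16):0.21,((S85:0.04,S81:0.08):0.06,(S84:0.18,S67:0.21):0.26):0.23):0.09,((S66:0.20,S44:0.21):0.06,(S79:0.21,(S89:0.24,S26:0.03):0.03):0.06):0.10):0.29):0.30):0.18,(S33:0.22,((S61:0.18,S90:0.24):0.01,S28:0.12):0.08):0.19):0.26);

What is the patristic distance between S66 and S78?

The path runs S66 → … → MRCA → … → S78; the MRCA is the node subtending (((S12,S78),((S85,S81),(S84,S67))),((S66,S44),(S79,(S89,S26)))).
Branch lengths along that path: 0.20 + 0.06 + 0.10 + 0.09 + 0.21 + 0.16 = 0.82.

0.82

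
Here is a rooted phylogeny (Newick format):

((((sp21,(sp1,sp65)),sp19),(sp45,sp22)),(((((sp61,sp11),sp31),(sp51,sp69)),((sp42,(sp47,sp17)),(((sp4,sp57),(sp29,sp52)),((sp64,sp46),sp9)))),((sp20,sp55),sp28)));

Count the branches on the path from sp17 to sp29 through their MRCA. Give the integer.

The MRCA of sp17 and sp29 is the node subtending ((sp42,(sp47,sp17)),(((sp4,sp57),(sp29,sp52)),((sp64,sp46),sp9))).
From sp17 up to that node: 3 branches. From sp29 up to the same node: 4 branches. Total: 3 + 4 = 7.

7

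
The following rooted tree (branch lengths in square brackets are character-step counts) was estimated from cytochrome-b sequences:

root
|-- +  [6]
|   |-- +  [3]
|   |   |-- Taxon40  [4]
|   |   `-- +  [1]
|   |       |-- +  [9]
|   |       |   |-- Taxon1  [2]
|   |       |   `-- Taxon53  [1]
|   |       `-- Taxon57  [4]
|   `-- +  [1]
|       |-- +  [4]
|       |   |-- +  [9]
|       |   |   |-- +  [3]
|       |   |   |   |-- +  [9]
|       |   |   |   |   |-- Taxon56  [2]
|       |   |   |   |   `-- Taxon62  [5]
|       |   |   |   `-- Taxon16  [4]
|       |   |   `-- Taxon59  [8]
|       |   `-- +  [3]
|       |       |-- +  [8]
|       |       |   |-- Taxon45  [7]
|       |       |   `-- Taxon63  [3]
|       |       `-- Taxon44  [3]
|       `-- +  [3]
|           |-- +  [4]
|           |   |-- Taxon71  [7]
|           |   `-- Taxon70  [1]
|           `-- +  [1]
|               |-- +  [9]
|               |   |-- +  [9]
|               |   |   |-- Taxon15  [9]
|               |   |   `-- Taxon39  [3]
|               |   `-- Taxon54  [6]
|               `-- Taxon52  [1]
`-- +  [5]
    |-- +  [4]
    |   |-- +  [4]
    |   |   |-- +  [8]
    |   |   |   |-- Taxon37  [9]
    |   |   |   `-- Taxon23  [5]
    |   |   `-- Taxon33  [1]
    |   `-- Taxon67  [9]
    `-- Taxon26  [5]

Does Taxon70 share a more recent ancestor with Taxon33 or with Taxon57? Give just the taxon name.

Taxon57

The MRCA of Taxon70 and Taxon57 subtends ((Taxon40,((Taxon1,Taxon53),Taxon57)),(((((Taxon56,Taxon62),Taxon16),Taxon59),((Taxon45,Taxon63),Taxon44)),((Taxon71,Taxon70),(((Taxon15,Taxon39),Taxon54),Taxon52)))) (17 taxa).
The MRCA of Taxon70 and Taxon33 is the root, subtending the entire tree (22 taxa).
The first is nested inside the second, so Taxon70 shares a more recent common ancestor with Taxon57.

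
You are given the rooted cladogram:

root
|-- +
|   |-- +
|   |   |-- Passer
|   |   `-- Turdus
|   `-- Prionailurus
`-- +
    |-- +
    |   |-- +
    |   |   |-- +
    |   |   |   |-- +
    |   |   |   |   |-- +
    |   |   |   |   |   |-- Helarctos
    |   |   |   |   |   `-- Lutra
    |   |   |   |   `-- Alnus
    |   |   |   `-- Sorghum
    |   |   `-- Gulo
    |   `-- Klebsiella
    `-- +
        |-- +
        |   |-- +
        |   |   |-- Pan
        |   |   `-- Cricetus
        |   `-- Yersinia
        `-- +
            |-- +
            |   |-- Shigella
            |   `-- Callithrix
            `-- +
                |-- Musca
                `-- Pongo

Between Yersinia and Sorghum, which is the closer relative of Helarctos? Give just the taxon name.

The MRCA of Helarctos and Sorghum subtends (((Helarctos,Lutra),Alnus),Sorghum) (4 taxa).
The MRCA of Helarctos and Yersinia subtends ((((((Helarctos,Lutra),Alnus),Sorghum),Gulo),Klebsiella),(((Pan,Cricetus),Yersinia),((Shigella,Callithrix),(Musca,Pongo)))) (13 taxa).
The first is nested inside the second, so Helarctos shares a more recent common ancestor with Sorghum.

Sorghum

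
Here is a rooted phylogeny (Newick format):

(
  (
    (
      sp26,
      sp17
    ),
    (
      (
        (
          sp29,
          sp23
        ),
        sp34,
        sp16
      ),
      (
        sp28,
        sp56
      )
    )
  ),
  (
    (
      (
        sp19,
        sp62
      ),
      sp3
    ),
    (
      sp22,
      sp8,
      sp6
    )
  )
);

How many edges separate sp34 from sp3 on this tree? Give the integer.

The MRCA of sp34 and sp3 is the root of the tree.
From sp34 up to that node: 4 branches. From sp3 up to the same node: 3 branches. Total: 4 + 3 = 7.

7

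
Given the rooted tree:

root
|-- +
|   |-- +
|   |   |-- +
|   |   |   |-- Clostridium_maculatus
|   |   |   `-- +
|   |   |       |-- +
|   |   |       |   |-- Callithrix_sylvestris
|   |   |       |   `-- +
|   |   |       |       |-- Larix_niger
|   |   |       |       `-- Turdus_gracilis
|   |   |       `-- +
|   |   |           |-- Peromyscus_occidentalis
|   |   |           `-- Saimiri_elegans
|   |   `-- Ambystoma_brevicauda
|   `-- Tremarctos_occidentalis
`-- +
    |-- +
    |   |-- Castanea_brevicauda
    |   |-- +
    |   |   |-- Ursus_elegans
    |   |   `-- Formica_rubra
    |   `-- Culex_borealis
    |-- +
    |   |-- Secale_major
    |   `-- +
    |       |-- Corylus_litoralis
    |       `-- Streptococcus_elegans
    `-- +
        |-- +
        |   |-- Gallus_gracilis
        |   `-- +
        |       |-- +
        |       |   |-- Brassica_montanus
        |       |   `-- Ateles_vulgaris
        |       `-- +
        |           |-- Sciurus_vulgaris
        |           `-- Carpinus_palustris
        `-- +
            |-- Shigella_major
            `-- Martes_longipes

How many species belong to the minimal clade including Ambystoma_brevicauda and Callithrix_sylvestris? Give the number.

7

The MRCA of Ambystoma_brevicauda and Callithrix_sylvestris is the node subtending ((Clostridium_maculatus,((Callithrix_sylvestris,(Larix_niger,Turdus_gracilis)),(Peromyscus_occidentalis,Saimiri_elegans))),Ambystoma_brevicauda).
That clade contains 7 terminal taxa: Ambystoma_brevicauda, Callithrix_sylvestris, Clostridium_maculatus, Larix_niger, Peromyscus_occidentalis, Saimiri_elegans, Turdus_gracilis.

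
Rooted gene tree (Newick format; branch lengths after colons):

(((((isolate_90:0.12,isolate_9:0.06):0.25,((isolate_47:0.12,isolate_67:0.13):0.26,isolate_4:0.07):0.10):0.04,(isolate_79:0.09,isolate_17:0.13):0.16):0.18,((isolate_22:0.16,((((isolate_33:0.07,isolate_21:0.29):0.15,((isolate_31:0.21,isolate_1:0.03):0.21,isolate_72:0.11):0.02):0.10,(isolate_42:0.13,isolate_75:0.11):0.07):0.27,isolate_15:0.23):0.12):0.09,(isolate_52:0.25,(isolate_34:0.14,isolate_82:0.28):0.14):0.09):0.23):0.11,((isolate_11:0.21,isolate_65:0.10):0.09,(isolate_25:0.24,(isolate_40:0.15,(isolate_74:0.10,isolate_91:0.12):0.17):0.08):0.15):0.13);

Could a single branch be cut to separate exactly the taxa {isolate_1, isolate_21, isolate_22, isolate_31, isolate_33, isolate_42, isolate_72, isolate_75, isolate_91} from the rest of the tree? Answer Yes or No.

No

The MRCA of the listed taxa is the root, so the smallest clade containing them is the whole tree.
That clade also contains isolate_11, isolate_15, isolate_17, isolate_25, isolate_34, isolate_4, isolate_40, isolate_47, isolate_52, isolate_65, isolate_67, isolate_74, isolate_79, isolate_82, isolate_9, isolate_90, which are not in the proposed group, so the group is not monophyletic.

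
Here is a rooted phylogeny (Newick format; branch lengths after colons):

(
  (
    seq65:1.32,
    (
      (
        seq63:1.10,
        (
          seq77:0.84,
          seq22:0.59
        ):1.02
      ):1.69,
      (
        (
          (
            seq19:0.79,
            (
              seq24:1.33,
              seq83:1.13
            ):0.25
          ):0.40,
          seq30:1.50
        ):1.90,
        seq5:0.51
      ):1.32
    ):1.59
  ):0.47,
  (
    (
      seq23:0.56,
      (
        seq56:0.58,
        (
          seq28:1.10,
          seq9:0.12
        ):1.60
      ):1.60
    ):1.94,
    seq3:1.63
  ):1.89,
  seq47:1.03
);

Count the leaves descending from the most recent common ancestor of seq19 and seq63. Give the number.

8

The MRCA of seq19 and seq63 is the node subtending ((seq63,(seq77,seq22)),(((seq19,(seq24,seq83)),seq30),seq5)).
That clade contains 8 terminal taxa: seq19, seq22, seq24, seq30, seq5, seq63, seq77, seq83.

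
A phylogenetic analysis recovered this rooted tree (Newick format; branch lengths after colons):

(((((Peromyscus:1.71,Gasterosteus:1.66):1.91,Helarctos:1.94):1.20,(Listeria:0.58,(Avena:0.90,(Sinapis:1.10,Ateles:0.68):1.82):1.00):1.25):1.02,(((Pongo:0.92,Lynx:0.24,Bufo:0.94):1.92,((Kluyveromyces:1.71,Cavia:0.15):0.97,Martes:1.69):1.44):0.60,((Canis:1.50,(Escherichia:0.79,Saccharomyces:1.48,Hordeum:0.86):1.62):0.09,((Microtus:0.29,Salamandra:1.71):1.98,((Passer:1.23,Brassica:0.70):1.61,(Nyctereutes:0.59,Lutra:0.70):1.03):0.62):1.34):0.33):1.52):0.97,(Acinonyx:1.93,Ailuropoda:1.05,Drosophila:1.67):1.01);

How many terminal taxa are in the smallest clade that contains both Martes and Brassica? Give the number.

The MRCA of Martes and Brassica is the node subtending (((Pongo,Lynx,Bufo),((Kluyveromyces,Cavia),Martes)),((Canis,(Escherichia,Saccharomyces,Hordeum)),((Microtus,Salamandra),((Passer,Brassica),(Nyctereutes,Lutra))))).
That clade contains 16 terminal taxa: Brassica, Bufo, Canis, Cavia, Escherichia, Hordeum, Kluyveromyces, Lutra, Lynx, Martes, Microtus, Nyctereutes, Passer, Pongo, Saccharomyces, Salamandra.

16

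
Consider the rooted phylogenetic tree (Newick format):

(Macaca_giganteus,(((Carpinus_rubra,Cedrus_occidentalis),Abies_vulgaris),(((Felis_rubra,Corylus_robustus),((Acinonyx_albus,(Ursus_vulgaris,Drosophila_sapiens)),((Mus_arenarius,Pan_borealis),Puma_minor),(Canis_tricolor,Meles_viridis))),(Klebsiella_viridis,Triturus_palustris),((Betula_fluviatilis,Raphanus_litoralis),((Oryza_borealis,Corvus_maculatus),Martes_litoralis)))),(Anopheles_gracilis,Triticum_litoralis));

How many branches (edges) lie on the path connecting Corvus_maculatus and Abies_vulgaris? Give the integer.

7

The MRCA of Corvus_maculatus and Abies_vulgaris is the node subtending (((Carpinus_rubra,Cedrus_occidentalis),Abies_vulgaris),(((Felis_rubra,Corylus_robustus),((Acinonyx_albus,(Ursus_vulgaris,Drosophila_sapiens)),((Mus_arenarius,Pan_borealis),Puma_minor),(Canis_tricolor,Meles_viridis))),(Klebsiella_viridis,Triturus_palustris),((Betula_fluviatilis,Raphanus_litoralis),((Oryza_borealis,Corvus_maculatus),Martes_litoralis)))).
From Corvus_maculatus up to that node: 5 branches. From Abies_vulgaris up to the same node: 2 branches. Total: 5 + 2 = 7.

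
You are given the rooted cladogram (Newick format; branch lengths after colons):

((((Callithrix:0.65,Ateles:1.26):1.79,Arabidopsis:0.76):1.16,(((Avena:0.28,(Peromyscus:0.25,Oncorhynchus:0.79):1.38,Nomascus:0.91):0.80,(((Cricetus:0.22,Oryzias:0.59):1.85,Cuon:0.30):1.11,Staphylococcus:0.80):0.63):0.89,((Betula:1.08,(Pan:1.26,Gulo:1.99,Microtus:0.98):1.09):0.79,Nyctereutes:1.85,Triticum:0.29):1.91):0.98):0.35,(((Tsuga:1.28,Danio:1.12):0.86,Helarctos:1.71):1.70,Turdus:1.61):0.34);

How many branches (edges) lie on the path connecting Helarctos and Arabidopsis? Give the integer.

The MRCA of Helarctos and Arabidopsis is the root of the tree.
From Helarctos up to that node: 3 branches. From Arabidopsis up to the same node: 3 branches. Total: 3 + 3 = 6.

6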